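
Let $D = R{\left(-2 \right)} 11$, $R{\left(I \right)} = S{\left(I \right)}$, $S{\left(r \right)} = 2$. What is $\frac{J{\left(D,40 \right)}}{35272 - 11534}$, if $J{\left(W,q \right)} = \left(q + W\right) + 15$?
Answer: $\frac{7}{2158} \approx 0.0032437$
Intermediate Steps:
$R{\left(I \right)} = 2$
$D = 22$ ($D = 2 \cdot 11 = 22$)
$J{\left(W,q \right)} = 15 + W + q$ ($J{\left(W,q \right)} = \left(W + q\right) + 15 = 15 + W + q$)
$\frac{J{\left(D,40 \right)}}{35272 - 11534} = \frac{15 + 22 + 40}{35272 - 11534} = \frac{77}{35272 - 11534} = \frac{77}{23738} = 77 \cdot \frac{1}{23738} = \frac{7}{2158}$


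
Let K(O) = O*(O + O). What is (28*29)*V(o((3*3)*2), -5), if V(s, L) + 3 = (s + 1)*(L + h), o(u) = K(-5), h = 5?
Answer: -2436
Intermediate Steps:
K(O) = 2*O**2 (K(O) = O*(2*O) = 2*O**2)
o(u) = 50 (o(u) = 2*(-5)**2 = 2*25 = 50)
V(s, L) = -3 + (1 + s)*(5 + L) (V(s, L) = -3 + (s + 1)*(L + 5) = -3 + (1 + s)*(5 + L))
(28*29)*V(o((3*3)*2), -5) = (28*29)*(2 - 5 + 5*50 - 5*50) = 812*(2 - 5 + 250 - 250) = 812*(-3) = -2436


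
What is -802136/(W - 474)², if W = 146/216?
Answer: -9356114304/2613152161 ≈ -3.5804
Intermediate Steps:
W = 73/108 (W = 146*(1/216) = 73/108 ≈ 0.67593)
-802136/(W - 474)² = -802136/(73/108 - 474)² = -802136/((-51119/108)²) = -802136/2613152161/11664 = -802136*11664/2613152161 = -9356114304/2613152161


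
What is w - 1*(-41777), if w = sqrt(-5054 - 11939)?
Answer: 41777 + I*sqrt(16993) ≈ 41777.0 + 130.36*I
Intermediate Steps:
w = I*sqrt(16993) (w = sqrt(-16993) = I*sqrt(16993) ≈ 130.36*I)
w - 1*(-41777) = I*sqrt(16993) - 1*(-41777) = I*sqrt(16993) + 41777 = 41777 + I*sqrt(16993)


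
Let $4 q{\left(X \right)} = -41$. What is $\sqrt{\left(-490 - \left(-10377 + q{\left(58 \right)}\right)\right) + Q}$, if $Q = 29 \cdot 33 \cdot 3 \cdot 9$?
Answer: $\frac{\sqrt{142945}}{2} \approx 189.04$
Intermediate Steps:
$q{\left(X \right)} = - \frac{41}{4}$ ($q{\left(X \right)} = \frac{1}{4} \left(-41\right) = - \frac{41}{4}$)
$Q = 25839$ ($Q = 957 \cdot 27 = 25839$)
$\sqrt{\left(-490 - \left(-10377 + q{\left(58 \right)}\right)\right) + Q} = \sqrt{\left(-490 - \left(-10377 - \frac{41}{4}\right)\right) + 25839} = \sqrt{\left(-490 - - \frac{41549}{4}\right) + 25839} = \sqrt{\left(-490 + \frac{41549}{4}\right) + 25839} = \sqrt{\frac{39589}{4} + 25839} = \sqrt{\frac{142945}{4}} = \frac{\sqrt{142945}}{2}$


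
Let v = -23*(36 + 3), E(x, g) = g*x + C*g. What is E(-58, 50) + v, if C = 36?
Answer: -1997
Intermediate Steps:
E(x, g) = 36*g + g*x (E(x, g) = g*x + 36*g = 36*g + g*x)
v = -897 (v = -23*39 = -897)
E(-58, 50) + v = 50*(36 - 58) - 897 = 50*(-22) - 897 = -1100 - 897 = -1997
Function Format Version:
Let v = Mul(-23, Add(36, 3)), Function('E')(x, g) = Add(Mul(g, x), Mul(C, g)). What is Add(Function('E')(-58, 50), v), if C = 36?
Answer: -1997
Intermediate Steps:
Function('E')(x, g) = Add(Mul(36, g), Mul(g, x)) (Function('E')(x, g) = Add(Mul(g, x), Mul(36, g)) = Add(Mul(36, g), Mul(g, x)))
v = -897 (v = Mul(-23, 39) = -897)
Add(Function('E')(-58, 50), v) = Add(Mul(50, Add(36, -58)), -897) = Add(Mul(50, -22), -897) = Add(-1100, -897) = -1997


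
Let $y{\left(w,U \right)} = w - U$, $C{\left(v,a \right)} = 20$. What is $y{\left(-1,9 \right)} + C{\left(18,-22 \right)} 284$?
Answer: $5670$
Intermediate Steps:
$y{\left(-1,9 \right)} + C{\left(18,-22 \right)} 284 = \left(-1 - 9\right) + 20 \cdot 284 = \left(-1 - 9\right) + 5680 = -10 + 5680 = 5670$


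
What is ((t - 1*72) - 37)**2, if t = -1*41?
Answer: 22500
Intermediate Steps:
t = -41
((t - 1*72) - 37)**2 = ((-41 - 1*72) - 37)**2 = ((-41 - 72) - 37)**2 = (-113 - 37)**2 = (-150)**2 = 22500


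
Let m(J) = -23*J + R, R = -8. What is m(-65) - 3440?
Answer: -1953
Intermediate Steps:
m(J) = -8 - 23*J (m(J) = -23*J - 8 = -8 - 23*J)
m(-65) - 3440 = (-8 - 23*(-65)) - 3440 = (-8 + 1495) - 3440 = 1487 - 3440 = -1953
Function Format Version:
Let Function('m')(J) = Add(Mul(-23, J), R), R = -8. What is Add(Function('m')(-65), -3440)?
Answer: -1953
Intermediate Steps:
Function('m')(J) = Add(-8, Mul(-23, J)) (Function('m')(J) = Add(Mul(-23, J), -8) = Add(-8, Mul(-23, J)))
Add(Function('m')(-65), -3440) = Add(Add(-8, Mul(-23, -65)), -3440) = Add(Add(-8, 1495), -3440) = Add(1487, -3440) = -1953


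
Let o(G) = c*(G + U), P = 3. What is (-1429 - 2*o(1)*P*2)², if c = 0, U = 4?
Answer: 2042041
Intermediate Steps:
o(G) = 0 (o(G) = 0*(G + 4) = 0*(4 + G) = 0)
(-1429 - 2*o(1)*P*2)² = (-1429 - 2*0*3*2)² = (-1429 - 0*2)² = (-1429 - 2*0)² = (-1429 + 0)² = (-1429)² = 2042041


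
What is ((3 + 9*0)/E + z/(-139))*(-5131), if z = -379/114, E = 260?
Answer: -374763109/2059980 ≈ -181.93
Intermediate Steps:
z = -379/114 (z = -379*1/114 = -379/114 ≈ -3.3246)
((3 + 9*0)/E + z/(-139))*(-5131) = ((3 + 9*0)/260 - 379/114/(-139))*(-5131) = ((3 + 0)*(1/260) - 379/114*(-1/139))*(-5131) = (3*(1/260) + 379/15846)*(-5131) = (3/260 + 379/15846)*(-5131) = (73039/2059980)*(-5131) = -374763109/2059980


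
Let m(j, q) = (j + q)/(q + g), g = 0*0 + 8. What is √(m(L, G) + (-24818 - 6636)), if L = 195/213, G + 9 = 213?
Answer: 3*I*√197946786113/7526 ≈ 177.35*I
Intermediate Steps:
G = 204 (G = -9 + 213 = 204)
L = 65/71 (L = 195*(1/213) = 65/71 ≈ 0.91549)
g = 8 (g = 0 + 8 = 8)
m(j, q) = (j + q)/(8 + q) (m(j, q) = (j + q)/(q + 8) = (j + q)/(8 + q))
√(m(L, G) + (-24818 - 6636)) = √((65/71 + 204)/(8 + 204) + (-24818 - 6636)) = √((14549/71)/212 - 31454) = √((1/212)*(14549/71) - 31454) = √(14549/15052 - 31454) = √(-473431059/15052) = 3*I*√197946786113/7526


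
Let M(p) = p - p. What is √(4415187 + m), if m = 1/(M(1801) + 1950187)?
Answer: √16791968717775724390/1950187 ≈ 2101.2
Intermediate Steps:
M(p) = 0
m = 1/1950187 (m = 1/(0 + 1950187) = 1/1950187 ≈ 5.1277e-7)
√(4415187 + m) = √(4415187 + 1/1950187) = √(8610440289970/1950187) = √16791968717775724390/1950187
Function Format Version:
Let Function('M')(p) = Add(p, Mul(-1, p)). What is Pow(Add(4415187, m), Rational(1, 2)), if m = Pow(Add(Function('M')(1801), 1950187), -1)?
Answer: Mul(Rational(1, 1950187), Pow(16791968717775724390, Rational(1, 2))) ≈ 2101.2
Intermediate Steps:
Function('M')(p) = 0
m = Rational(1, 1950187) (m = Pow(Add(0, 1950187), -1) = Pow(1950187, -1) = Rational(1, 1950187) ≈ 5.1277e-7)
Pow(Add(4415187, m), Rational(1, 2)) = Pow(Add(4415187, Rational(1, 1950187)), Rational(1, 2)) = Pow(Rational(8610440289970, 1950187), Rational(1, 2)) = Mul(Rational(1, 1950187), Pow(16791968717775724390, Rational(1, 2)))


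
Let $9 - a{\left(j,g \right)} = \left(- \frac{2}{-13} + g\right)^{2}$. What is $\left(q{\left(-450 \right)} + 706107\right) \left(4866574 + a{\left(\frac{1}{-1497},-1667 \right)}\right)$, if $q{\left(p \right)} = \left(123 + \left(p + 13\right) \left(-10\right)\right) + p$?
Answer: $\frac{250616881904900}{169} \approx 1.4829 \cdot 10^{12}$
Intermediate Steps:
$q{\left(p \right)} = -7 - 9 p$ ($q{\left(p \right)} = \left(123 + \left(13 + p\right) \left(-10\right)\right) + p = \left(123 - \left(130 + 10 p\right)\right) + p = \left(-7 - 10 p\right) + p = -7 - 9 p$)
$a{\left(j,g \right)} = 9 - \left(\frac{2}{13} + g\right)^{2}$ ($a{\left(j,g \right)} = 9 - \left(- \frac{2}{-13} + g\right)^{2} = 9 - \left(\left(-2\right) \left(- \frac{1}{13}\right) + g\right)^{2} = 9 - \left(\frac{2}{13} + g\right)^{2}$)
$\left(q{\left(-450 \right)} + 706107\right) \left(4866574 + a{\left(\frac{1}{-1497},-1667 \right)}\right) = \left(\left(-7 - -4050\right) + 706107\right) \left(4866574 + \left(9 - \frac{\left(2 + 13 \left(-1667\right)\right)^{2}}{169}\right)\right) = \left(\left(-7 + 4050\right) + 706107\right) \left(4866574 + \left(9 - \frac{\left(2 - 21671\right)^{2}}{169}\right)\right) = \left(4043 + 706107\right) \left(4866574 + \left(9 - \frac{\left(-21669\right)^{2}}{169}\right)\right) = 710150 \left(4866574 + \left(9 - \frac{469545561}{169}\right)\right) = 710150 \left(4866574 - \frac{469544040}{169}\right) = 710150 \cdot \frac{352906966}{169} = \frac{250616881904900}{169}$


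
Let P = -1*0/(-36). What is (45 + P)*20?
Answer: 900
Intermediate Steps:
P = 0 (P = 0*(-1/36) = 0)
(45 + P)*20 = (45 + 0)*20 = 45*20 = 900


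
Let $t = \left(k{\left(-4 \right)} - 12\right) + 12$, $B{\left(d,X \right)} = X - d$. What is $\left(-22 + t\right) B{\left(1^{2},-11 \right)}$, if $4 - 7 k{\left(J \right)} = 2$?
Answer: $\frac{1824}{7} \approx 260.57$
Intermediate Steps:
$k{\left(J \right)} = \frac{2}{7}$ ($k{\left(J \right)} = \frac{4}{7} - \frac{2}{7} = \frac{2}{7}$)
$t = \frac{2}{7}$ ($t = \left(\frac{2}{7} - 12\right) + 12 = - \frac{82}{7} + 12 = \frac{2}{7} \approx 0.28571$)
$\left(-22 + t\right) B{\left(1^{2},-11 \right)} = \left(-22 + \frac{2}{7}\right) \left(-11 - 1^{2}\right) = - \frac{152 \left(-11 - 1\right)}{7} = \left(- \frac{152}{7}\right) \left(-12\right) = \frac{1824}{7}$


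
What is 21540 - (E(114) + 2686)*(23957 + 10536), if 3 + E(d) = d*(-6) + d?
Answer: -72862169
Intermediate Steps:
E(d) = -3 - 5*d (E(d) = -3 + (d*(-6) + d) = -3 + (-6*d + d) = -3 - 5*d)
21540 - (E(114) + 2686)*(23957 + 10536) = 21540 - ((-3 - 5*114) + 2686)*(23957 + 10536) = 21540 - ((-3 - 570) + 2686)*34493 = 21540 - (-573 + 2686)*34493 = 21540 - 2113*34493 = 21540 - 1*72883709 = 21540 - 72883709 = -72862169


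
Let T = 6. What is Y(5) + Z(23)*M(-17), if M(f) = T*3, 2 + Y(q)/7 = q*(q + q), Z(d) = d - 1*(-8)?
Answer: 894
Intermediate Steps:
Z(d) = 8 + d (Z(d) = d + 8 = 8 + d)
Y(q) = -14 + 14*q**2 (Y(q) = -14 + 7*(q*(q + q)) = -14 + 7*(q*(2*q)) = -14 + 7*(2*q**2) = -14 + 14*q**2)
M(f) = 18 (M(f) = 6*3 = 18)
Y(5) + Z(23)*M(-17) = (-14 + 14*5**2) + (8 + 23)*18 = (-14 + 14*25) + 31*18 = (-14 + 350) + 558 = 336 + 558 = 894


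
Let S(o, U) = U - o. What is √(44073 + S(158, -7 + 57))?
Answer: 3*√4885 ≈ 209.68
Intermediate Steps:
√(44073 + S(158, -7 + 57)) = √(44073 + ((-7 + 57) - 1*158)) = √(44073 + (50 - 158)) = √(44073 - 108) = √43965 = 3*√4885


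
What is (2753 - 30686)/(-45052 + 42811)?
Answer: 9311/747 ≈ 12.465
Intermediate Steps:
(2753 - 30686)/(-45052 + 42811) = -27933/(-2241) = -27933*(-1/2241) = 9311/747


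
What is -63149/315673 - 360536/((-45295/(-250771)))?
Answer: -28540621693975243/14298408535 ≈ -1.9961e+6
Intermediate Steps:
-63149/315673 - 360536/((-45295/(-250771))) = -63149*1/315673 - 360536/((-45295*(-1/250771))) = -63149/315673 - 360536/45295/250771 = -63149/315673 - 360536*250771/45295 = -63149/315673 - 90411973256/45295 = -28540621693975243/14298408535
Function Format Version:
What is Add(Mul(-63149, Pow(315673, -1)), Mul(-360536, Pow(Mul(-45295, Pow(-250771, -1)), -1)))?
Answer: Rational(-28540621693975243, 14298408535) ≈ -1.9961e+6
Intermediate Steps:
Add(Mul(-63149, Pow(315673, -1)), Mul(-360536, Pow(Mul(-45295, Pow(-250771, -1)), -1))) = Add(Mul(-63149, Rational(1, 315673)), Mul(-360536, Pow(Mul(-45295, Rational(-1, 250771)), -1))) = Add(Rational(-63149, 315673), Mul(-360536, Pow(Rational(45295, 250771), -1))) = Add(Rational(-63149, 315673), Mul(-360536, Rational(250771, 45295))) = Add(Rational(-63149, 315673), Rational(-90411973256, 45295)) = Rational(-28540621693975243, 14298408535)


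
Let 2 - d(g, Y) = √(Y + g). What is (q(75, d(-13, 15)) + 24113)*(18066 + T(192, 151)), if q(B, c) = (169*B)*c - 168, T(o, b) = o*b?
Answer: 2319724110 - 596460150*√2 ≈ 1.4762e+9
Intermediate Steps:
d(g, Y) = 2 - √(Y + g)
T(o, b) = b*o
q(B, c) = -168 + 169*B*c (q(B, c) = 169*B*c - 168 = -168 + 169*B*c)
(q(75, d(-13, 15)) + 24113)*(18066 + T(192, 151)) = ((-168 + 169*75*(2 - √(15 - 13))) + 24113)*(18066 + 151*192) = ((-168 + 169*75*(2 - √2)) + 24113)*(18066 + 28992) = ((-168 + (25350 - 12675*√2)) + 24113)*47058 = ((25182 - 12675*√2) + 24113)*47058 = (49295 - 12675*√2)*47058 = 2319724110 - 596460150*√2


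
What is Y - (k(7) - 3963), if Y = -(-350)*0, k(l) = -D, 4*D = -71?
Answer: 15781/4 ≈ 3945.3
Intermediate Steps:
D = -71/4 (D = (1/4)*(-71) = -71/4 ≈ -17.750)
k(l) = 71/4 (k(l) = -1*(-71/4) = 71/4)
Y = 0 (Y = -7*0 = 0)
Y - (k(7) - 3963) = 0 - (71/4 - 3963) = 0 - 1*(-15781/4) = 0 + 15781/4 = 15781/4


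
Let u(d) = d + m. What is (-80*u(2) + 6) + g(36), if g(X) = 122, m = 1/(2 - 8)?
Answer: -56/3 ≈ -18.667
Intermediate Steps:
m = -⅙ (m = 1/(-6) = -⅙ ≈ -0.16667)
u(d) = -⅙ + d (u(d) = d - ⅙ = -⅙ + d)
(-80*u(2) + 6) + g(36) = (-80*(-⅙ + 2) + 6) + 122 = (-80*11/6 + 6) + 122 = (-440/3 + 6) + 122 = -422/3 + 122 = -56/3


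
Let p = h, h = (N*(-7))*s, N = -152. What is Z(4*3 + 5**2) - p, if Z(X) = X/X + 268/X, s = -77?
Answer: 3031641/37 ≈ 81936.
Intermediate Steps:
h = -81928 (h = -152*(-7)*(-77) = 1064*(-77) = -81928)
p = -81928
Z(X) = 1 + 268/X
Z(4*3 + 5**2) - p = (268 + (4*3 + 5**2))/(4*3 + 5**2) - 1*(-81928) = (268 + (12 + 25))/(12 + 25) + 81928 = (268 + 37)/37 + 81928 = (1/37)*305 + 81928 = 305/37 + 81928 = 3031641/37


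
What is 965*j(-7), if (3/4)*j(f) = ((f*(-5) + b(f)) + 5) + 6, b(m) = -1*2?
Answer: 169840/3 ≈ 56613.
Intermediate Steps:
b(m) = -2
j(f) = 12 - 20*f/3 (j(f) = 4*(((f*(-5) - 2) + 5) + 6)/3 = 4*(((-5*f - 2) + 5) + 6)/3 = 4*(((-2 - 5*f) + 5) + 6)/3 = 4*((3 - 5*f) + 6)/3 = 4*(9 - 5*f)/3 = 12 - 20*f/3)
965*j(-7) = 965*(12 - 20/3*(-7)) = 965*(12 + 140/3) = 965*(176/3) = 169840/3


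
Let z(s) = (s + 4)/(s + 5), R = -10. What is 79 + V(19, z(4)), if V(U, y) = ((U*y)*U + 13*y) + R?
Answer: 3613/9 ≈ 401.44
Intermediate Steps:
z(s) = (4 + s)/(5 + s)
V(U, y) = -10 + 13*y + y*U² (V(U, y) = ((U*y)*U + 13*y) - 10 = (y*U² + 13*y) - 10 = (13*y + y*U²) - 10 = -10 + 13*y + y*U²)
79 + V(19, z(4)) = 79 + (-10 + 13*((4 + 4)/(5 + 4)) + ((4 + 4)/(5 + 4))*19²) = 79 + (-10 + 13*(8/9) + (8/9)*361) = 79 + (-10 + 104/9 + 2888/9) = 79 + 2902/9 = 3613/9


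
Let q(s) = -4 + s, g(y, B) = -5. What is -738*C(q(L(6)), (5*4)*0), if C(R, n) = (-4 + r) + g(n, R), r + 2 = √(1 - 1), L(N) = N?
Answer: 8118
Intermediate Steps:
r = -2 (r = -2 + √(1 - 1) = -2 + √0 = -2 + 0 = -2)
C(R, n) = -11 (C(R, n) = (-4 - 2) - 5 = -6 - 5 = -11)
-738*C(q(L(6)), (5*4)*0) = -738*(-11) = 8118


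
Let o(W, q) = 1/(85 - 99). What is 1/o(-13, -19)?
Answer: -14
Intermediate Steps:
o(W, q) = -1/14 (o(W, q) = 1/(-14) = -1/14)
1/o(-13, -19) = 1/(-1/14) = -14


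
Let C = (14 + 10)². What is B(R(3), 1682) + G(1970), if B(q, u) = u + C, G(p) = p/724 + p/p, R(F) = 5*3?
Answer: 818743/362 ≈ 2261.7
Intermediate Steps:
R(F) = 15
C = 576 (C = 24² = 576)
G(p) = 1 + p/724 (G(p) = p*(1/724) + 1 = p/724 + 1 = 1 + p/724)
B(q, u) = 576 + u (B(q, u) = u + 576 = 576 + u)
B(R(3), 1682) + G(1970) = (576 + 1682) + (1 + (1/724)*1970) = 2258 + (1 + 985/362) = 2258 + 1347/362 = 818743/362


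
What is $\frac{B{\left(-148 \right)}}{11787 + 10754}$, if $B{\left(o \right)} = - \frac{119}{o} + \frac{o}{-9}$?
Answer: $\frac{22975}{30024612} \approx 0.00076521$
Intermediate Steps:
$B{\left(o \right)} = - \frac{119}{o} - \frac{o}{9}$ ($B{\left(o \right)} = - \frac{119}{o} + o \left(- \frac{1}{9}\right) = - \frac{119}{o} - \frac{o}{9}$)
$\frac{B{\left(-148 \right)}}{11787 + 10754} = \frac{- \frac{119}{-148} - - \frac{148}{9}}{11787 + 10754} = \frac{\left(-119\right) \left(- \frac{1}{148}\right) + \frac{148}{9}}{22541} = \left(\frac{119}{148} + \frac{148}{9}\right) \frac{1}{22541} = \frac{22975}{1332} \cdot \frac{1}{22541} = \frac{22975}{30024612}$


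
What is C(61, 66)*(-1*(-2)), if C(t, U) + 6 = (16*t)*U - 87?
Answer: 128646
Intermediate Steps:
C(t, U) = -93 + 16*U*t (C(t, U) = -6 + ((16*t)*U - 87) = -6 + (16*U*t - 87) = -6 + (-87 + 16*U*t) = -93 + 16*U*t)
C(61, 66)*(-1*(-2)) = (-93 + 16*66*61)*(-1*(-2)) = (-93 + 64416)*2 = 64323*2 = 128646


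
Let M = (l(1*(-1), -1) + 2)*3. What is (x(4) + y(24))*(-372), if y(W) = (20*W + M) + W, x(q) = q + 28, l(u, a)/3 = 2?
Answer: -208320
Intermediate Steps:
l(u, a) = 6 (l(u, a) = 3*2 = 6)
M = 24 (M = (6 + 2)*3 = 8*3 = 24)
x(q) = 28 + q
y(W) = 24 + 21*W (y(W) = (20*W + 24) + W = (24 + 20*W) + W = 24 + 21*W)
(x(4) + y(24))*(-372) = ((28 + 4) + (24 + 21*24))*(-372) = (32 + (24 + 504))*(-372) = (32 + 528)*(-372) = 560*(-372) = -208320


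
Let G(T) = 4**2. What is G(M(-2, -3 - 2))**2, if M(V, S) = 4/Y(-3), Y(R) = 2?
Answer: 256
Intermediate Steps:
M(V, S) = 2 (M(V, S) = 4/2 = 4*(1/2) = 2)
G(T) = 16
G(M(-2, -3 - 2))**2 = 16**2 = 256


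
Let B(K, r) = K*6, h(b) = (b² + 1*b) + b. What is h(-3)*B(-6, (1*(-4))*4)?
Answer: -108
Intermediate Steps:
h(b) = b² + 2*b (h(b) = (b² + b) + b = (b + b²) + b = b² + 2*b)
B(K, r) = 6*K
h(-3)*B(-6, (1*(-4))*4) = (-3*(2 - 3))*(6*(-6)) = -3*(-1)*(-36) = 3*(-36) = -108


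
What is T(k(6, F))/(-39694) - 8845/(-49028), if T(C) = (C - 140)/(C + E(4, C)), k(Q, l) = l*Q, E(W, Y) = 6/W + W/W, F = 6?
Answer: 275963183/1529092268 ≈ 0.18048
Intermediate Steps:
E(W, Y) = 1 + 6/W (E(W, Y) = 6/W + 1 = 1 + 6/W)
k(Q, l) = Q*l
T(C) = (-140 + C)/(5/2 + C) (T(C) = (C - 140)/(C + (6 + 4)/4) = (-140 + C)/(C + (1/4)*10) = (-140 + C)/(C + 5/2) = (-140 + C)/(5/2 + C))
T(k(6, F))/(-39694) - 8845/(-49028) = (2*(-140 + 6*6)/(5 + 2*(6*6)))/(-39694) - 8845/(-49028) = (2*(-140 + 36)/(5 + 2*36))*(-1/39694) - 8845*(-1/49028) = (2*(-104)/(5 + 72))*(-1/39694) + 8845/49028 = (2*(-104)/77)*(-1/39694) + 8845/49028 = (2*(1/77)*(-104))*(-1/39694) + 8845/49028 = -208/77*(-1/39694) + 8845/49028 = 104/1528219 + 8845/49028 = 275963183/1529092268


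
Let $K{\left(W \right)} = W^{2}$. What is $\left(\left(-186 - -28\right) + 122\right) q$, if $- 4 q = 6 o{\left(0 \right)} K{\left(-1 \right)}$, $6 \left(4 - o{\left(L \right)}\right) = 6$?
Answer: $162$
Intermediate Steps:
$o{\left(L \right)} = 3$ ($o{\left(L \right)} = 4 - 1 = 3$)
$q = - \frac{9}{2}$ ($q = - \frac{6 \cdot 3 \left(-1\right)^{2}}{4} = - \frac{18 \cdot 1}{4} = \left(- \frac{1}{4}\right) 18 = - \frac{9}{2} \approx -4.5$)
$\left(\left(-186 - -28\right) + 122\right) q = \left(\left(-186 - -28\right) + 122\right) \left(- \frac{9}{2}\right) = \left(\left(-186 + 28\right) + 122\right) \left(- \frac{9}{2}\right) = \left(-158 + 122\right) \left(- \frac{9}{2}\right) = \left(-36\right) \left(- \frac{9}{2}\right) = 162$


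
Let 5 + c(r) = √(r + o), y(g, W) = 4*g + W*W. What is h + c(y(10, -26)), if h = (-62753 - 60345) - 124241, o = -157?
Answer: -247344 + √559 ≈ -2.4732e+5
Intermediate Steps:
y(g, W) = W² + 4*g (y(g, W) = 4*g + W² = W² + 4*g)
h = -247339 (h = -123098 - 124241 = -247339)
c(r) = -5 + √(-157 + r) (c(r) = -5 + √(r - 157) = -5 + √(-157 + r))
h + c(y(10, -26)) = -247339 + (-5 + √(-157 + ((-26)² + 4*10))) = -247339 + (-5 + √(-157 + (676 + 40))) = -247339 + (-5 + √(-157 + 716)) = -247339 + (-5 + √559) = -247344 + √559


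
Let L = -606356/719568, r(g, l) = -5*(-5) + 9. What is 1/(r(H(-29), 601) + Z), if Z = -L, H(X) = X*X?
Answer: 179892/6267917 ≈ 0.028700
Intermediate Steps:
H(X) = X²
r(g, l) = 34 (r(g, l) = 25 + 9 = 34)
L = -151589/179892 (L = -606356*1/719568 = -151589/179892 ≈ -0.84267)
Z = 151589/179892 (Z = -1*(-151589/179892) = 151589/179892 ≈ 0.84267)
1/(r(H(-29), 601) + Z) = 1/(34 + 151589/179892) = 1/(6267917/179892) = 179892/6267917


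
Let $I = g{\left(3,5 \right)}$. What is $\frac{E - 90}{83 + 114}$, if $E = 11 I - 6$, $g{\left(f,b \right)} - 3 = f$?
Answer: $- \frac{30}{197} \approx -0.15228$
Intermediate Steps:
$g{\left(f,b \right)} = 3 + f$
$I = 6$ ($I = 3 + 3 = 6$)
$E = 60$ ($E = 11 \cdot 6 - 6 = 66 - 6 = 60$)
$\frac{E - 90}{83 + 114} = \frac{60 - 90}{83 + 114} = - \frac{30}{197}$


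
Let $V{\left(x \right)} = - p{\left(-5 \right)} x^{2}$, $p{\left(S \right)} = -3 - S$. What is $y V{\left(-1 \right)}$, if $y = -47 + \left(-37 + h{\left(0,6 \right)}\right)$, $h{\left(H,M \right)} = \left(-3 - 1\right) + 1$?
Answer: $174$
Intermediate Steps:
$h{\left(H,M \right)} = -3$ ($h{\left(H,M \right)} = -4 + 1 = -3$)
$y = -87$ ($y = -47 - 40 = -87$)
$V{\left(x \right)} = - 2 x^{2}$ ($V{\left(x \right)} = - (-3 - -5) x^{2} = - (-3 + 5) x^{2} = \left(-1\right) 2 x^{2} = - 2 x^{2}$)
$y V{\left(-1 \right)} = - 87 \left(- 2 \left(-1\right)^{2}\right) = - 87 \left(\left(-2\right) 1\right) = \left(-87\right) \left(-2\right) = 174$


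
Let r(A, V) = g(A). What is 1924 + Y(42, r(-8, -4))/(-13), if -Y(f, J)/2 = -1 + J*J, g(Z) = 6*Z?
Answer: 29618/13 ≈ 2278.3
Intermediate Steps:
r(A, V) = 6*A
Y(f, J) = 2 - 2*J² (Y(f, J) = -2*(-1 + J*J) = -2*(-1 + J²) = 2 - 2*J²)
1924 + Y(42, r(-8, -4))/(-13) = 1924 + (2 - 2*(6*(-8))²)/(-13) = 1924 + (2 - 2*(-48)²)*(-1/13) = 1924 + (2 - 2*2304)*(-1/13) = 1924 + (2 - 4608)*(-1/13) = 1924 - 4606*(-1/13) = 1924 + 4606/13 = 29618/13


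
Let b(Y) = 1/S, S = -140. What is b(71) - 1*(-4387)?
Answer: 614179/140 ≈ 4387.0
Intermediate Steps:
b(Y) = -1/140 (b(Y) = 1/(-140) = -1/140)
b(71) - 1*(-4387) = -1/140 - 1*(-4387) = -1/140 + 4387 = 614179/140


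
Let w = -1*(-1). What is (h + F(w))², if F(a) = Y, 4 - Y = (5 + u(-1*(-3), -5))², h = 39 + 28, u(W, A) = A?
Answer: 5041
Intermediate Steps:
h = 67
w = 1
Y = 4 (Y = 4 - (5 - 5)² = 4 - 1*0² = 4 - 1*0 = 4 + 0 = 4)
F(a) = 4
(h + F(w))² = (67 + 4)² = 71² = 5041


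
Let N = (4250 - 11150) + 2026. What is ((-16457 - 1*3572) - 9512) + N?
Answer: -34415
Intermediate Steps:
N = -4874 (N = -6900 + 2026 = -4874)
((-16457 - 1*3572) - 9512) + N = ((-16457 - 1*3572) - 9512) - 4874 = ((-16457 - 3572) - 9512) - 4874 = (-20029 - 9512) - 4874 = -29541 - 4874 = -34415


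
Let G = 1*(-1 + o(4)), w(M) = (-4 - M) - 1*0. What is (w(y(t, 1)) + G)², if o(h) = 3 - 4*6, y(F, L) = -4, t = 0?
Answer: 484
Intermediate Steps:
w(M) = -4 - M (w(M) = (-4 - M) + 0 = -4 - M)
o(h) = -21 (o(h) = 3 - 24 = -21)
G = -22 (G = 1*(-1 - 21) = 1*(-22) = -22)
(w(y(t, 1)) + G)² = ((-4 - 1*(-4)) - 22)² = ((-4 + 4) - 22)² = (0 - 22)² = (-22)² = 484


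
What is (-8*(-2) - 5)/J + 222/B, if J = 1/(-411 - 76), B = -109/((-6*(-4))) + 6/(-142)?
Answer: -42221815/7811 ≈ -5405.4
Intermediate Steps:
B = -7811/1704 (B = -109/24 + 6*(-1/142) = -109*1/24 - 3/71 = -109/24 - 3/71 = -7811/1704 ≈ -4.5839)
J = -1/487 (J = 1/(-487) = -1/487 ≈ -0.0020534)
(-8*(-2) - 5)/J + 222/B = (-8*(-2) - 5)/(-1/487) + 222/(-7811/1704) = (16 - 5)*(-487) + 222*(-1704/7811) = 11*(-487) - 378288/7811 = -5357 - 378288/7811 = -42221815/7811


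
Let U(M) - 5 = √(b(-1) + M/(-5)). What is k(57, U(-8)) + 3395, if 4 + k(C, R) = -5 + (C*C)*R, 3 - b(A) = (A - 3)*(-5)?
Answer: 19631 + 3249*I*√385/5 ≈ 19631.0 + 12750.0*I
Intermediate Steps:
b(A) = -12 + 5*A (b(A) = 3 - (A - 3)*(-5) = 3 - (-3 + A)*(-5) = 3 - (15 - 5*A) = 3 + (-15 + 5*A) = -12 + 5*A)
U(M) = 5 + √(-17 - M/5) (U(M) = 5 + √((-12 + 5*(-1)) + M/(-5)) = 5 + √((-12 - 5) + M*(-⅕)) = 5 + √(-17 - M/5))
k(C, R) = -9 + R*C² (k(C, R) = -4 + (-5 + (C*C)*R) = -4 + (-5 + C²*R) = -4 + (-5 + R*C²) = -9 + R*C²)
k(57, U(-8)) + 3395 = (-9 + (5 + √(-425 - 5*(-8))/5)*57²) + 3395 = (-9 + (5 + √(-425 + 40)/5)*3249) + 3395 = (-9 + (5 + √(-385)/5)*3249) + 3395 = (-9 + (5 + (I*√385)/5)*3249) + 3395 = (-9 + (5 + I*√385/5)*3249) + 3395 = (-9 + (16245 + 3249*I*√385/5)) + 3395 = (16236 + 3249*I*√385/5) + 3395 = 19631 + 3249*I*√385/5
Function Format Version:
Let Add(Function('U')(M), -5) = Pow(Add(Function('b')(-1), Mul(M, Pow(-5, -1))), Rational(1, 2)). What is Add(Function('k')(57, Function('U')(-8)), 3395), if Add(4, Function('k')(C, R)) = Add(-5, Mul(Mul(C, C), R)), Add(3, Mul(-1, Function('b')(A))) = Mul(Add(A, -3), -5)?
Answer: Add(19631, Mul(Rational(3249, 5), I, Pow(385, Rational(1, 2)))) ≈ Add(19631., Mul(12750., I))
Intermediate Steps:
Function('b')(A) = Add(-12, Mul(5, A)) (Function('b')(A) = Add(3, Mul(-1, Mul(Add(A, -3), -5))) = Add(3, Mul(-1, Mul(Add(-3, A), -5))) = Add(3, Mul(-1, Add(15, Mul(-5, A)))) = Add(3, Add(-15, Mul(5, A))) = Add(-12, Mul(5, A)))
Function('U')(M) = Add(5, Pow(Add(-17, Mul(Rational(-1, 5), M)), Rational(1, 2))) (Function('U')(M) = Add(5, Pow(Add(Add(-12, Mul(5, -1)), Mul(M, Pow(-5, -1))), Rational(1, 2))) = Add(5, Pow(Add(Add(-12, -5), Mul(M, Rational(-1, 5))), Rational(1, 2))) = Add(5, Pow(Add(-17, Mul(Rational(-1, 5), M)), Rational(1, 2))))
Function('k')(C, R) = Add(-9, Mul(R, Pow(C, 2))) (Function('k')(C, R) = Add(-4, Add(-5, Mul(Mul(C, C), R))) = Add(-4, Add(-5, Mul(Pow(C, 2), R))) = Add(-4, Add(-5, Mul(R, Pow(C, 2)))) = Add(-9, Mul(R, Pow(C, 2))))
Add(Function('k')(57, Function('U')(-8)), 3395) = Add(Add(-9, Mul(Add(5, Mul(Rational(1, 5), Pow(Add(-425, Mul(-5, -8)), Rational(1, 2)))), Pow(57, 2))), 3395) = Add(Add(-9, Mul(Add(5, Mul(Rational(1, 5), Pow(Add(-425, 40), Rational(1, 2)))), 3249)), 3395) = Add(Add(-9, Mul(Add(5, Mul(Rational(1, 5), Pow(-385, Rational(1, 2)))), 3249)), 3395) = Add(Add(-9, Mul(Add(5, Mul(Rational(1, 5), Mul(I, Pow(385, Rational(1, 2))))), 3249)), 3395) = Add(Add(-9, Mul(Add(5, Mul(Rational(1, 5), I, Pow(385, Rational(1, 2)))), 3249)), 3395) = Add(Add(-9, Add(16245, Mul(Rational(3249, 5), I, Pow(385, Rational(1, 2))))), 3395) = Add(Add(16236, Mul(Rational(3249, 5), I, Pow(385, Rational(1, 2)))), 3395) = Add(19631, Mul(Rational(3249, 5), I, Pow(385, Rational(1, 2))))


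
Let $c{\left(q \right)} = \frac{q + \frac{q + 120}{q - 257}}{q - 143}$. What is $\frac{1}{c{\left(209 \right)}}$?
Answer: $\frac{3168}{9703} \approx 0.3265$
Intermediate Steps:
$c{\left(q \right)} = \frac{q + \frac{120 + q}{-257 + q}}{-143 + q}$
$\frac{1}{c{\left(209 \right)}} = \frac{1}{\frac{1}{36751 + 209^{2} - 83600} \left(120 + 209^{2} - 53504\right)} = \frac{1}{\frac{1}{36751 + 43681 - 83600} \left(120 + 43681 - 53504\right)} = \frac{1}{\frac{1}{-3168} \left(-9703\right)} = \frac{1}{\left(- \frac{1}{3168}\right) \left(-9703\right)} = \frac{1}{\frac{9703}{3168}} = \frac{3168}{9703}$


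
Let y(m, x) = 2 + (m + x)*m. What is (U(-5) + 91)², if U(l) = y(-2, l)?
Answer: 11449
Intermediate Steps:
y(m, x) = 2 + m*(m + x)
U(l) = 6 - 2*l (U(l) = 2 + (-2)² - 2*l = 2 + 4 - 2*l = 6 - 2*l)
(U(-5) + 91)² = ((6 - 2*(-5)) + 91)² = ((6 + 10) + 91)² = (16 + 91)² = 107² = 11449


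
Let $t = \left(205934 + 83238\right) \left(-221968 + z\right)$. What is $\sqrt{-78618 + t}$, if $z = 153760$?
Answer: $i \sqrt{19723922394} \approx 1.4044 \cdot 10^{5} i$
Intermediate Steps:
$t = -19723843776$ ($t = \left(205934 + 83238\right) \left(-221968 + 153760\right) = 289172 \left(-68208\right) = -19723843776$)
$\sqrt{-78618 + t} = \sqrt{-78618 - 19723843776} = \sqrt{-19723922394} = i \sqrt{19723922394}$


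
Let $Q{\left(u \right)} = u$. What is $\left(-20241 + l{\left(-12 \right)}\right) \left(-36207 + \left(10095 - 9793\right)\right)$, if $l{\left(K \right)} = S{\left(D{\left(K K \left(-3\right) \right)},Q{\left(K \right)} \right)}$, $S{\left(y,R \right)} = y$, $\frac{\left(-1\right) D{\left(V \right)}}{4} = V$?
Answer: $664709265$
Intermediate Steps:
$D{\left(V \right)} = - 4 V$
$l{\left(K \right)} = 12 K^{2}$ ($l{\left(K \right)} = - 4 K K \left(-3\right) = - 4 K^{2} \left(-3\right) = - 4 \left(- 3 K^{2}\right) = 12 K^{2}$)
$\left(-20241 + l{\left(-12 \right)}\right) \left(-36207 + \left(10095 - 9793\right)\right) = \left(-20241 + 12 \left(-12\right)^{2}\right) \left(-36207 + \left(10095 - 9793\right)\right) = \left(-20241 + 12 \cdot 144\right) \left(-36207 + 302\right) = \left(-20241 + 1728\right) \left(-35905\right) = \left(-18513\right) \left(-35905\right) = 664709265$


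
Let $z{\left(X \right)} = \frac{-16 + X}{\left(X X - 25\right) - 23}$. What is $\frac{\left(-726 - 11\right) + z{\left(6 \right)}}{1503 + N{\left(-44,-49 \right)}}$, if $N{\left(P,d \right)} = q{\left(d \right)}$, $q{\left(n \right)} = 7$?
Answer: $- \frac{4417}{9060} \approx -0.48753$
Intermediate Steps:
$N{\left(P,d \right)} = 7$
$z{\left(X \right)} = \frac{-16 + X}{-48 + X^{2}}$ ($z{\left(X \right)} = \frac{-16 + X}{\left(X^{2} - 25\right) - 23} = \frac{-16 + X}{\left(-25 + X^{2}\right) - 23} = \frac{-16 + X}{-48 + X^{2}}$)
$\frac{\left(-726 - 11\right) + z{\left(6 \right)}}{1503 + N{\left(-44,-49 \right)}} = \frac{\left(-726 - 11\right) + \frac{-16 + 6}{-48 + 6^{2}}}{1503 + 7} = \frac{\left(-726 - 11\right) + \frac{1}{-48 + 36} \left(-10\right)}{1510} = \left(-737 + \frac{1}{-12} \left(-10\right)\right) \frac{1}{1510} = \left(-737 - - \frac{5}{6}\right) \frac{1}{1510} = \left(-737 + \frac{5}{6}\right) \frac{1}{1510} = \left(- \frac{4417}{6}\right) \frac{1}{1510} = - \frac{4417}{9060}$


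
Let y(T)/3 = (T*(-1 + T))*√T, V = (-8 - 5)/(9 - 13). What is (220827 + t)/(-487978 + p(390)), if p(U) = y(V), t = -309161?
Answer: 44139569819648/243837467566003 + 992167488*√13/243837467566003 ≈ 0.18104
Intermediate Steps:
V = 13/4 (V = -13/(-4) = -13*(-¼) = 13/4 ≈ 3.2500)
y(T) = 3*T^(3/2)*(-1 + T) (y(T) = 3*((T*(-1 + T))*√T) = 3*(T^(3/2)*(-1 + T)) = 3*T^(3/2)*(-1 + T))
p(U) = 351*√13/32 (p(U) = 3*(13/4)^(3/2)*(-1 + 13/4) = 3*(13*√13/8)*(9/4) = 351*√13/32)
(220827 + t)/(-487978 + p(390)) = (220827 - 309161)/(-487978 + 351*√13/32) = -88334/(-487978 + 351*√13/32)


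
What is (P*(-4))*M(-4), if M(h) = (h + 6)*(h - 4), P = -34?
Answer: -2176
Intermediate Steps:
M(h) = (-4 + h)*(6 + h) (M(h) = (6 + h)*(-4 + h) = (-4 + h)*(6 + h))
(P*(-4))*M(-4) = (-34*(-4))*(-24 + (-4)² + 2*(-4)) = 136*(-24 + 16 - 8) = 136*(-16) = -2176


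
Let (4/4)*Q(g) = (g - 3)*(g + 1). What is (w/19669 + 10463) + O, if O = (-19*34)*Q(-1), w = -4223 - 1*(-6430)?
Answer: 205798954/19669 ≈ 10463.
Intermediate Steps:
w = 2207 (w = -4223 + 6430 = 2207)
Q(g) = (1 + g)*(-3 + g) (Q(g) = (g - 3)*(g + 1) = (-3 + g)*(1 + g) = (1 + g)*(-3 + g))
O = 0 (O = (-19*34)*(-3 + (-1)² - 2*(-1)) = -646*(-3 + 1 + 2) = -646*0 = 0)
(w/19669 + 10463) + O = (2207/19669 + 10463) + 0 = 205798954/19669 + 0 = 205798954/19669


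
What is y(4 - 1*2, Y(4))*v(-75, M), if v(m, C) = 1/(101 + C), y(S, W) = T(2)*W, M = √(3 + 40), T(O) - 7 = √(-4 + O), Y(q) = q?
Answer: (28 + 4*I*√2)/(101 + √43) ≈ 0.26033 + 0.052594*I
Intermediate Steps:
T(O) = 7 + √(-4 + O)
M = √43 ≈ 6.5574
y(S, W) = W*(7 + I*√2) (y(S, W) = (7 + √(-4 + 2))*W = (7 + √(-2))*W = (7 + I*√2)*W = W*(7 + I*√2))
y(4 - 1*2, Y(4))*v(-75, M) = (4*(7 + I*√2))/(101 + √43) = (28 + 4*I*√2)/(101 + √43)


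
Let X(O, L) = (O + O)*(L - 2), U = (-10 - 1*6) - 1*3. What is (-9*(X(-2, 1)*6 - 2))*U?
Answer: 3762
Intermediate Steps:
U = -19 (U = (-10 - 6) - 3 = -16 - 3 = -19)
X(O, L) = 2*O*(-2 + L) (X(O, L) = (2*O)*(-2 + L) = 2*O*(-2 + L))
(-9*(X(-2, 1)*6 - 2))*U = -9*((2*(-2)*(-2 + 1))*6 - 2)*(-19) = -9*((2*(-2)*(-1))*6 - 2)*(-19) = -9*(4*6 - 2)*(-19) = -9*(24 - 2)*(-19) = -9*22*(-19) = -198*(-19) = 3762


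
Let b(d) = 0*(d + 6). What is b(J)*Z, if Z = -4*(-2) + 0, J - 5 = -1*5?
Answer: 0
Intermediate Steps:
J = 0 (J = 5 - 1*5 = 5 - 5 = 0)
b(d) = 0 (b(d) = 0*(6 + d) = 0)
Z = 8 (Z = 8 + 0 = 8)
b(J)*Z = 0*8 = 0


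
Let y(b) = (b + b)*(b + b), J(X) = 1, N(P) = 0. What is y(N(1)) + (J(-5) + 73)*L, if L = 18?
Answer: 1332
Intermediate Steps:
y(b) = 4*b² (y(b) = (2*b)*(2*b) = 4*b²)
y(N(1)) + (J(-5) + 73)*L = 4*0² + (1 + 73)*18 = 4*0 + 74*18 = 0 + 1332 = 1332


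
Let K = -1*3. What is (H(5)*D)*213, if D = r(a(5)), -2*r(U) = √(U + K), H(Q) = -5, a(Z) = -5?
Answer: 1065*I*√2 ≈ 1506.1*I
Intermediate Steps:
K = -3
r(U) = -√(-3 + U)/2 (r(U) = -√(U - 3)/2 = -√(-3 + U)/2)
D = -I*√2 (D = -√(-3 - 5)/2 = -I*√2 ≈ -1.4142*I)
(H(5)*D)*213 = -(-5)*I*√2*213 = (5*I*√2)*213 = 1065*I*√2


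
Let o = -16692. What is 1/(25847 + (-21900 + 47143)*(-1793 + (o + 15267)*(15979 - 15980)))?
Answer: -1/9263577 ≈ -1.0795e-7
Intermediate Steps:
1/(25847 + (-21900 + 47143)*(-1793 + (o + 15267)*(15979 - 15980))) = 1/(25847 + (-21900 + 47143)*(-1793 + (-16692 + 15267)*(15979 - 15980))) = 1/(25847 + 25243*(-1793 - 1425*(-1))) = 1/(25847 + 25243*(-1793 + 1425)) = 1/(25847 + 25243*(-368)) = 1/(25847 - 9289424) = 1/(-9263577) = -1/9263577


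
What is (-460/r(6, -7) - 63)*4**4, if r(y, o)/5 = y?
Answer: -60160/3 ≈ -20053.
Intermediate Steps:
r(y, o) = 5*y
(-460/r(6, -7) - 63)*4**4 = (-460/(5*6) - 63)*4**4 = (-460/30 - 63)*256 = (-460*1/30 - 63)*256 = (-46/3 - 63)*256 = -235/3*256 = -60160/3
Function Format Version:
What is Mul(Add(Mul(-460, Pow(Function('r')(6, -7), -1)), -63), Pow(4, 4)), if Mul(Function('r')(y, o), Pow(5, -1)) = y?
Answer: Rational(-60160, 3) ≈ -20053.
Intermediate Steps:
Function('r')(y, o) = Mul(5, y)
Mul(Add(Mul(-460, Pow(Function('r')(6, -7), -1)), -63), Pow(4, 4)) = Mul(Add(Mul(-460, Pow(Mul(5, 6), -1)), -63), Pow(4, 4)) = Mul(Add(Mul(-460, Pow(30, -1)), -63), 256) = Mul(Add(Mul(-460, Rational(1, 30)), -63), 256) = Mul(Add(Rational(-46, 3), -63), 256) = Mul(Rational(-235, 3), 256) = Rational(-60160, 3)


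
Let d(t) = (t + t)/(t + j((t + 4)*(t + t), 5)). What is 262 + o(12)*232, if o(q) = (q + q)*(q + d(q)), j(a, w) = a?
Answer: 741570/11 ≈ 67416.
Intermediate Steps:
d(t) = 2*t/(t + 2*t*(4 + t)) (d(t) = (t + t)/(t + (t + 4)*(t + t)) = (2*t)/(t + (4 + t)*(2*t)) = (2*t)/(t + 2*t*(4 + t)) = 2*t/(t + 2*t*(4 + t)))
o(q) = 2*q*(q + 2/(9 + 2*q)) (o(q) = (q + q)*(q + 2/(9 + 2*q)) = (2*q)*(q + 2/(9 + 2*q)) = 2*q*(q + 2/(9 + 2*q)))
262 + o(12)*232 = 262 + (2*12*(2 + 12*(9 + 2*12))/(9 + 2*12))*232 = 262 + (2*12*(2 + 12*(9 + 24))/(9 + 24))*232 = 262 + (2*12*(2 + 12*33)/33)*232 = 262 + (2*12*(1/33)*(2 + 396))*232 = 262 + (2*12*(1/33)*398)*232 = 262 + (3184/11)*232 = 262 + 738688/11 = 741570/11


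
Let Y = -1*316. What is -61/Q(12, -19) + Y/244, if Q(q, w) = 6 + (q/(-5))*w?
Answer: -38987/15738 ≈ -2.4773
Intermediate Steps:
Q(q, w) = 6 - q*w/5 (Q(q, w) = 6 + (q*(-⅕))*w = 6 + (-q/5)*w = 6 - q*w/5)
Y = -316
-61/Q(12, -19) + Y/244 = -61/(6 - ⅕*12*(-19)) - 316/244 = -61/(6 + 228/5) - 316*1/244 = -61/258/5 - 79/61 = -61*5/258 - 79/61 = -305/258 - 79/61 = -38987/15738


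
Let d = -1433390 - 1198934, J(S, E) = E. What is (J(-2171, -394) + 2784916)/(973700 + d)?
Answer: -1392261/829312 ≈ -1.6788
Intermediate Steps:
d = -2632324
(J(-2171, -394) + 2784916)/(973700 + d) = (-394 + 2784916)/(973700 - 2632324) = 2784522/(-1658624) = 2784522*(-1/1658624) = -1392261/829312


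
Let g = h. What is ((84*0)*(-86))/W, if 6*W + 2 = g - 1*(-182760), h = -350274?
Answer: 0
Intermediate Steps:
g = -350274
W = -83758/3 (W = -⅓ + (-350274 - 1*(-182760))/6 = -⅓ + (-350274 + 182760)/6 = -⅓ + (⅙)*(-167514) = -⅓ - 27919 = -83758/3 ≈ -27919.)
((84*0)*(-86))/W = ((84*0)*(-86))/(-83758/3) = (0*(-86))*(-3/83758) = 0*(-3/83758) = 0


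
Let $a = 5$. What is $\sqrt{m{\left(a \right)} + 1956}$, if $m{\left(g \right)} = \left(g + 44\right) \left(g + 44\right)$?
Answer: $\sqrt{4357} \approx 66.008$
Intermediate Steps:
$m{\left(g \right)} = \left(44 + g\right)^{2}$ ($m{\left(g \right)} = \left(44 + g\right) \left(44 + g\right) = \left(44 + g\right)^{2}$)
$\sqrt{m{\left(a \right)} + 1956} = \sqrt{\left(44 + 5\right)^{2} + 1956} = \sqrt{49^{2} + 1956} = \sqrt{2401 + 1956} = \sqrt{4357}$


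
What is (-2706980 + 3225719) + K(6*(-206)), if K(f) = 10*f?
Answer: 506379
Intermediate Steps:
(-2706980 + 3225719) + K(6*(-206)) = (-2706980 + 3225719) + 10*(6*(-206)) = 518739 + 10*(-1236) = 518739 - 12360 = 506379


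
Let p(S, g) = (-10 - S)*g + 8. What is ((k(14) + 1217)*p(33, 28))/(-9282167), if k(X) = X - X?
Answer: 1455532/9282167 ≈ 0.15681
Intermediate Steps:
p(S, g) = 8 + g*(-10 - S) (p(S, g) = g*(-10 - S) + 8 = 8 + g*(-10 - S))
k(X) = 0
((k(14) + 1217)*p(33, 28))/(-9282167) = ((0 + 1217)*(8 - 10*28 - 1*33*28))/(-9282167) = (1217*(8 - 280 - 924))*(-1/9282167) = (1217*(-1196))*(-1/9282167) = -1455532*(-1/9282167) = 1455532/9282167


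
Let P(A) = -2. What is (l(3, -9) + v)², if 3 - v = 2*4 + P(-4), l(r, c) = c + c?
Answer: 441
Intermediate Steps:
l(r, c) = 2*c
v = -3 (v = 3 - (2*4 - 2) = 3 - (8 - 2) = 3 - 1*6 = 3 - 6 = -3)
(l(3, -9) + v)² = (2*(-9) - 3)² = (-18 - 3)² = (-21)² = 441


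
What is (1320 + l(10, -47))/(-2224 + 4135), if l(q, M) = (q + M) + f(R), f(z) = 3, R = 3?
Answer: 1286/1911 ≈ 0.67295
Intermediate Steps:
l(q, M) = 3 + M + q (l(q, M) = (q + M) + 3 = (M + q) + 3 = 3 + M + q)
(1320 + l(10, -47))/(-2224 + 4135) = (1320 + (3 - 47 + 10))/(-2224 + 4135) = (1320 - 34)/1911 = 1286*(1/1911) = 1286/1911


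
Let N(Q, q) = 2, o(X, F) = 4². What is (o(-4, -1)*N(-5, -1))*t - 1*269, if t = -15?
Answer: -749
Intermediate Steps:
o(X, F) = 16
(o(-4, -1)*N(-5, -1))*t - 1*269 = (16*2)*(-15) - 1*269 = 32*(-15) - 269 = -480 - 269 = -749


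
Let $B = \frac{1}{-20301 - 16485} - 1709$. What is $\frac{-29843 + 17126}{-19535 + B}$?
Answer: $\frac{467807562}{781481785} \approx 0.59862$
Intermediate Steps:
$B = - \frac{62867275}{36786}$ ($B = \frac{1}{-36786} - 1709 = - \frac{1}{36786} - 1709 = - \frac{62867275}{36786} \approx -1709.0$)
$\frac{-29843 + 17126}{-19535 + B} = \frac{-29843 + 17126}{-19535 - \frac{62867275}{36786}} = - \frac{12717}{- \frac{781481785}{36786}} = \left(-12717\right) \left(- \frac{36786}{781481785}\right) = \frac{467807562}{781481785}$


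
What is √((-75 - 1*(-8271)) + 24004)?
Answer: 10*√322 ≈ 179.44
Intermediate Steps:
√((-75 - 1*(-8271)) + 24004) = √((-75 + 8271) + 24004) = √(8196 + 24004) = √32200 = 10*√322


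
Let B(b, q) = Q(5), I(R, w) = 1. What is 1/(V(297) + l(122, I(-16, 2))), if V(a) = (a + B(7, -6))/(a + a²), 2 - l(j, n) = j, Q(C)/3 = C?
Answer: -14751/1770068 ≈ -0.0083336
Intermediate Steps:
Q(C) = 3*C
l(j, n) = 2 - j
B(b, q) = 15 (B(b, q) = 3*5 = 15)
V(a) = (15 + a)/(a + a²) (V(a) = (a + 15)/(a + a²) = (15 + a)/(a + a²))
1/(V(297) + l(122, I(-16, 2))) = 1/((15 + 297)/(297*(1 + 297)) + (2 - 1*122)) = 1/((1/297)*312/298 + (2 - 122)) = 1/((1/297)*(1/298)*312 - 120) = 1/(52/14751 - 120) = 1/(-1770068/14751) = -14751/1770068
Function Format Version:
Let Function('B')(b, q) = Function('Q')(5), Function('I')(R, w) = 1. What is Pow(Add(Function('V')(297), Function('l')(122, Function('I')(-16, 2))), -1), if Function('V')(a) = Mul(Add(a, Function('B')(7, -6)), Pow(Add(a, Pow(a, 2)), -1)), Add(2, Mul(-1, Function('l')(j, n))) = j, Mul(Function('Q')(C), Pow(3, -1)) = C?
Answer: Rational(-14751, 1770068) ≈ -0.0083336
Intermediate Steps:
Function('Q')(C) = Mul(3, C)
Function('l')(j, n) = Add(2, Mul(-1, j))
Function('B')(b, q) = 15 (Function('B')(b, q) = Mul(3, 5) = 15)
Function('V')(a) = Mul(Pow(Add(a, Pow(a, 2)), -1), Add(15, a)) (Function('V')(a) = Mul(Add(a, 15), Pow(Add(a, Pow(a, 2)), -1)) = Mul(Add(15, a), Pow(Add(a, Pow(a, 2)), -1)) = Mul(Pow(Add(a, Pow(a, 2)), -1), Add(15, a)))
Pow(Add(Function('V')(297), Function('l')(122, Function('I')(-16, 2))), -1) = Pow(Add(Mul(Pow(297, -1), Pow(Add(1, 297), -1), Add(15, 297)), Add(2, Mul(-1, 122))), -1) = Pow(Add(Mul(Rational(1, 297), Pow(298, -1), 312), Add(2, -122)), -1) = Pow(Add(Mul(Rational(1, 297), Rational(1, 298), 312), -120), -1) = Pow(Add(Rational(52, 14751), -120), -1) = Pow(Rational(-1770068, 14751), -1) = Rational(-14751, 1770068)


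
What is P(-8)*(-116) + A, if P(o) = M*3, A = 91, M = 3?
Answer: -953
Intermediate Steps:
P(o) = 9 (P(o) = 3*3 = 9)
P(-8)*(-116) + A = 9*(-116) + 91 = -1044 + 91 = -953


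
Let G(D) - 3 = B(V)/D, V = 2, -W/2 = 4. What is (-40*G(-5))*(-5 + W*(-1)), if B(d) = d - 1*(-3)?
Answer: -240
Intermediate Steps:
W = -8 (W = -2*4 = -8)
B(d) = 3 + d (B(d) = d + 3 = 3 + d)
G(D) = 3 + 5/D (G(D) = 3 + (3 + 2)/D = 3 + 5/D)
(-40*G(-5))*(-5 + W*(-1)) = (-40*(3 + 5/(-5)))*(-5 - 8*(-1)) = (-40*(3 + 5*(-⅕)))*(-5 + 8) = -40*(3 - 1)*3 = -40*2*3 = -80*3 = -240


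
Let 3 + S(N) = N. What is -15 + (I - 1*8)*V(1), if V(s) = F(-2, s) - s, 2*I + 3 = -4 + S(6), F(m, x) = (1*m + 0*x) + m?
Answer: 35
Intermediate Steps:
F(m, x) = 2*m (F(m, x) = (m + 0) + m = m + m = 2*m)
S(N) = -3 + N
I = -2 (I = -3/2 + (-4 + (-3 + 6))/2 = -3/2 + (-4 + 3)/2 = -3/2 + (½)*(-1) = -3/2 - ½ = -2)
V(s) = -4 - s (V(s) = 2*(-2) - s = -4 - s)
-15 + (I - 1*8)*V(1) = -15 + (-2 - 1*8)*(-4 - 1*1) = -15 + (-2 - 8)*(-4 - 1) = -15 - 10*(-5) = -15 + 50 = 35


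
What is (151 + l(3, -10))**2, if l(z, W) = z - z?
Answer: 22801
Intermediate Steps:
l(z, W) = 0
(151 + l(3, -10))**2 = (151 + 0)**2 = 151**2 = 22801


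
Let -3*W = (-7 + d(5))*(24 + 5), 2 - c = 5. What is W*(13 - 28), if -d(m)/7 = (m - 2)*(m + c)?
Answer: -7105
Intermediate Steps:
c = -3 (c = 2 - 1*5 = 2 - 5 = -3)
d(m) = -7*(-3 + m)*(-2 + m) (d(m) = -7*(m - 2)*(m - 3) = -7*(-2 + m)*(-3 + m) = -7*(-3 + m)*(-2 + m))
W = 1421/3 (W = -(-7 + (-42 - 7*5**2 + 35*5))*(24 + 5)/3 = -(-7 + (-42 - 7*25 + 175))*29/3 = -(-7 + (-42 - 175 + 175))*29/3 = -(-7 - 42)*29/3 = -(-49)*29/3 = -1/3*(-1421) = 1421/3 ≈ 473.67)
W*(13 - 28) = 1421*(13 - 28)/3 = (1421/3)*(-15) = -7105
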